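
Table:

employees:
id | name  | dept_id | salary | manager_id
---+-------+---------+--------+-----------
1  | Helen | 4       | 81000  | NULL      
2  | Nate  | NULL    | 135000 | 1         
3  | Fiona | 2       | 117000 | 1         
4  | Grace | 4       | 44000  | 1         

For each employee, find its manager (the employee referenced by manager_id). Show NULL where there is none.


This is a self-join: employees is joined to a second copy of itself, matching each row's manager_id to another row's id. Use LEFT JOIN so rows with manager_id=NULL are kept.
  - employee 1 (Helen): manager_id=NULL -> NULL
  - employee 2 (Nate): manager_id=1 -> Helen
  - employee 3 (Fiona): manager_id=1 -> Helen
  - employee 4 (Grace): manager_id=1 -> Helen

SQL:
SELECT a.name AS item, b.name AS manager
FROM employees a
LEFT JOIN employees b ON a.manager_id = b.id

Result:
item  | manager
------+--------
Helen | NULL   
Nate  | Helen  
Fiona | Helen  
Grace | Helen  


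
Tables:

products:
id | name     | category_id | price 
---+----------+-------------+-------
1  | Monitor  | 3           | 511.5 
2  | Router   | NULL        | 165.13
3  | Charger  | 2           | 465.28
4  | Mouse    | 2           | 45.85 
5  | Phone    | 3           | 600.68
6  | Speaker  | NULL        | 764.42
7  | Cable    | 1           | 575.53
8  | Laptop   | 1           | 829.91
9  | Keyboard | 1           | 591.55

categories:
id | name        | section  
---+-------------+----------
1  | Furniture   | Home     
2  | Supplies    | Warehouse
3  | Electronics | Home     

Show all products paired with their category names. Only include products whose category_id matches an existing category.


INNER JOIN keeps only products rows whose category_id matches an id in categories. Walk through each product:
  - product 1 (Monitor): category_id=3 -> matches Electronics
  - product 2 (Router): category_id=NULL, no match -> dropped
  - product 3 (Charger): category_id=2 -> matches Supplies
  - product 4 (Mouse): category_id=2 -> matches Supplies
  - product 5 (Phone): category_id=3 -> matches Electronics
  - product 6 (Speaker): category_id=NULL, no match -> dropped
  - product 7 (Cable): category_id=1 -> matches Furniture
  - product 8 (Laptop): category_id=1 -> matches Furniture
  - product 9 (Keyboard): category_id=1 -> matches Furniture
So 2 of 9 rows are dropped.

SQL:
SELECT a.name, b.name AS category
FROM products a
INNER JOIN categories b ON a.category_id = b.id

Result:
name     | category   
---------+------------
Monitor  | Electronics
Charger  | Supplies   
Mouse    | Supplies   
Phone    | Electronics
Cable    | Furniture  
Laptop   | Furniture  
Keyboard | Furniture  


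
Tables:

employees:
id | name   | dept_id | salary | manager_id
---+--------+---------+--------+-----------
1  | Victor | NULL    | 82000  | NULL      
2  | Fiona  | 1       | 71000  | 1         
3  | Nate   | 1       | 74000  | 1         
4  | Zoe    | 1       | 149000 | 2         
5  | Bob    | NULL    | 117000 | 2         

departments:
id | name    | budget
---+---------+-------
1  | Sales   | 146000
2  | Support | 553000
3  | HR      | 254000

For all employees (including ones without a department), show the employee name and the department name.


LEFT JOIN keeps every row from employees (the left table); where dept_id has no match in departments, the department columns become NULL. Walk through each employee:
  - employee 1 (Victor): dept_id=NULL, no match -> kept with NULL
  - employee 2 (Fiona): dept_id=1 -> matches Sales
  - employee 3 (Nate): dept_id=1 -> matches Sales
  - employee 4 (Zoe): dept_id=1 -> matches Sales
  - employee 5 (Bob): dept_id=NULL, no match -> kept with NULL
All 5 rows appear; 2 have NULL department.

SQL:
SELECT a.name, b.name AS department
FROM employees a
LEFT JOIN departments b ON a.dept_id = b.id

Result:
name   | department
-------+-----------
Victor | NULL      
Fiona  | Sales     
Nate   | Sales     
Zoe    | Sales     
Bob    | NULL      


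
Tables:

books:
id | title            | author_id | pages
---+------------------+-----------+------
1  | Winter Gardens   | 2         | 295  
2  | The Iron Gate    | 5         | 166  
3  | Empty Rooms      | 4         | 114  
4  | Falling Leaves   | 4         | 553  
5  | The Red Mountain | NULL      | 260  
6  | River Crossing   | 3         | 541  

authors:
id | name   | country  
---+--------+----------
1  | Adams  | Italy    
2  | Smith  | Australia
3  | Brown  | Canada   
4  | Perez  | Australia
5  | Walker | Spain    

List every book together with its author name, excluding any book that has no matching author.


INNER JOIN keeps only books rows whose author_id matches an id in authors. Walk through each book:
  - book 1 (Winter Gardens): author_id=2 -> matches Smith
  - book 2 (The Iron Gate): author_id=5 -> matches Walker
  - book 3 (Empty Rooms): author_id=4 -> matches Perez
  - book 4 (Falling Leaves): author_id=4 -> matches Perez
  - book 5 (The Red Mountain): author_id=NULL, no match -> dropped
  - book 6 (River Crossing): author_id=3 -> matches Brown
So 1 of 6 rows is dropped.

SQL:
SELECT a.title, b.name AS author
FROM books a
INNER JOIN authors b ON a.author_id = b.id

Result:
title          | author
---------------+-------
Winter Gardens | Smith 
The Iron Gate  | Walker
Empty Rooms    | Perez 
Falling Leaves | Perez 
River Crossing | Brown 


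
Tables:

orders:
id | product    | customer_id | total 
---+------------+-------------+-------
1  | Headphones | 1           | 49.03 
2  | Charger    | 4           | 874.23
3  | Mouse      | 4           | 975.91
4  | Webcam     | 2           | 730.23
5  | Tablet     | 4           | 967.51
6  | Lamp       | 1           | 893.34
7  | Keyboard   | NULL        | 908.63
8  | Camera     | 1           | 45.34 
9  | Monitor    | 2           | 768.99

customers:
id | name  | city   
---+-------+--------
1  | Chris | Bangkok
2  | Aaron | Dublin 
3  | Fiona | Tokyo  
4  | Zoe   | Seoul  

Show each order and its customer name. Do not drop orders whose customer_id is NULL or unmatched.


LEFT JOIN keeps every row from orders (the left table); where customer_id has no match in customers, the customer columns become NULL. Walk through each order:
  - order 1 (Headphones): customer_id=1 -> matches Chris
  - order 2 (Charger): customer_id=4 -> matches Zoe
  - order 3 (Mouse): customer_id=4 -> matches Zoe
  - order 4 (Webcam): customer_id=2 -> matches Aaron
  - order 5 (Tablet): customer_id=4 -> matches Zoe
  - order 6 (Lamp): customer_id=1 -> matches Chris
  - order 7 (Keyboard): customer_id=NULL, no match -> kept with NULL
  - order 8 (Camera): customer_id=1 -> matches Chris
  - order 9 (Monitor): customer_id=2 -> matches Aaron
All 9 rows appear; 1 has NULL customer.

SQL:
SELECT a.product, b.name AS customer
FROM orders a
LEFT JOIN customers b ON a.customer_id = b.id

Result:
product    | customer
-----------+---------
Headphones | Chris   
Charger    | Zoe     
Mouse      | Zoe     
Webcam     | Aaron   
Tablet     | Zoe     
Lamp       | Chris   
Keyboard   | NULL    
Camera     | Chris   
Monitor    | Aaron   


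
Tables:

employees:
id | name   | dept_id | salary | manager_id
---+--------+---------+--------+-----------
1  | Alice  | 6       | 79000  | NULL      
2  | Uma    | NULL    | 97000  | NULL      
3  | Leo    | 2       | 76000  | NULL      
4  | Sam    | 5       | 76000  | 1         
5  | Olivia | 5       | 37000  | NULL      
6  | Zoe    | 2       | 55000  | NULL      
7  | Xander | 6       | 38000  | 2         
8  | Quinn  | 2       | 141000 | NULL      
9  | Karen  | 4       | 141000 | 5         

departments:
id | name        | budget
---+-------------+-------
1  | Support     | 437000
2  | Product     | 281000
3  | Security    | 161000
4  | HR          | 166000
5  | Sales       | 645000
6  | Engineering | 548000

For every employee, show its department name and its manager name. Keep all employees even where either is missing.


Two LEFT JOINs from the same base table employees: one to departments via dept_id, one to employees itself via manager_id. Both are LEFT so every employee is preserved.
Match against departments:
  - employee 1 (Alice): dept_id=6 -> matches Engineering
  - employee 2 (Uma): dept_id=NULL, no match -> kept with NULL
  - employee 3 (Leo): dept_id=2 -> matches Product
  - employee 4 (Sam): dept_id=5 -> matches Sales
  - employee 5 (Olivia): dept_id=5 -> matches Sales
  - employee 6 (Zoe): dept_id=2 -> matches Product
  - employee 7 (Xander): dept_id=6 -> matches Engineering
  - employee 8 (Quinn): dept_id=2 -> matches Product
  - employee 9 (Karen): dept_id=4 -> matches HR
Match against employees (self):
  - employee 1 (Alice): manager_id=NULL -> NULL
  - employee 2 (Uma): manager_id=NULL -> NULL
  - employee 3 (Leo): manager_id=NULL -> NULL
  - employee 4 (Sam): manager_id=1 -> Alice
  - employee 5 (Olivia): manager_id=NULL -> NULL
  - employee 6 (Zoe): manager_id=NULL -> NULL
  - employee 7 (Xander): manager_id=2 -> Uma
  - employee 8 (Quinn): manager_id=NULL -> NULL
  - employee 9 (Karen): manager_id=5 -> Olivia

SQL:
SELECT a.name, b.name AS department, c.name AS manager
FROM employees a
LEFT JOIN departments b ON a.dept_id = b.id
LEFT JOIN employees c ON a.manager_id = c.id

Result:
name   | department  | manager
-------+-------------+--------
Alice  | Engineering | NULL   
Uma    | NULL        | NULL   
Leo    | Product     | NULL   
Sam    | Sales       | Alice  
Olivia | Sales       | NULL   
Zoe    | Product     | NULL   
Xander | Engineering | Uma    
Quinn  | Product     | NULL   
Karen  | HR          | Olivia 


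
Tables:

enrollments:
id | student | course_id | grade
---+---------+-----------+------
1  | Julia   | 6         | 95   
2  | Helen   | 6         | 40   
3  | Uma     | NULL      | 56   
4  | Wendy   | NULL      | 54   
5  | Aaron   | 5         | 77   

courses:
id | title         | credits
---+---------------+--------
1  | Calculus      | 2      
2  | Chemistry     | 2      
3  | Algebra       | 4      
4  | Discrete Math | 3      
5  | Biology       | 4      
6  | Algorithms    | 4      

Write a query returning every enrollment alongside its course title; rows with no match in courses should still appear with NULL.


LEFT JOIN keeps every row from enrollments (the left table); where course_id has no match in courses, the course columns become NULL. Walk through each enrollment:
  - enrollment 1 (Julia): course_id=6 -> matches Algorithms
  - enrollment 2 (Helen): course_id=6 -> matches Algorithms
  - enrollment 3 (Uma): course_id=NULL, no match -> kept with NULL
  - enrollment 4 (Wendy): course_id=NULL, no match -> kept with NULL
  - enrollment 5 (Aaron): course_id=5 -> matches Biology
All 5 rows appear; 2 have NULL course.

SQL:
SELECT a.student, b.title AS course
FROM enrollments a
LEFT JOIN courses b ON a.course_id = b.id

Result:
student | course    
--------+-----------
Julia   | Algorithms
Helen   | Algorithms
Uma     | NULL      
Wendy   | NULL      
Aaron   | Biology   


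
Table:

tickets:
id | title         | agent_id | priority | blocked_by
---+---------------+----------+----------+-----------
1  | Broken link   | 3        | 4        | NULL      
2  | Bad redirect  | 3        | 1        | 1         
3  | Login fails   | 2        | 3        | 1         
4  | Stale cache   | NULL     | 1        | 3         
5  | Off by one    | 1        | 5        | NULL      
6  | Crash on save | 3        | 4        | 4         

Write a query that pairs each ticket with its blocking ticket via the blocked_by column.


This is a self-join: tickets is joined to a second copy of itself, matching each row's blocked_by to another row's id. Use LEFT JOIN so rows with blocked_by=NULL are kept.
  - ticket 1 (Broken link): blocked_by=NULL -> NULL
  - ticket 2 (Bad redirect): blocked_by=1 -> Broken link
  - ticket 3 (Login fails): blocked_by=1 -> Broken link
  - ticket 4 (Stale cache): blocked_by=3 -> Login fails
  - ticket 5 (Off by one): blocked_by=NULL -> NULL
  - ticket 6 (Crash on save): blocked_by=4 -> Stale cache

SQL:
SELECT a.title AS item, b.title AS blocked_by
FROM tickets a
LEFT JOIN tickets b ON a.blocked_by = b.id

Result:
item          | blocked_by 
--------------+------------
Broken link   | NULL       
Bad redirect  | Broken link
Login fails   | Broken link
Stale cache   | Login fails
Off by one    | NULL       
Crash on save | Stale cache


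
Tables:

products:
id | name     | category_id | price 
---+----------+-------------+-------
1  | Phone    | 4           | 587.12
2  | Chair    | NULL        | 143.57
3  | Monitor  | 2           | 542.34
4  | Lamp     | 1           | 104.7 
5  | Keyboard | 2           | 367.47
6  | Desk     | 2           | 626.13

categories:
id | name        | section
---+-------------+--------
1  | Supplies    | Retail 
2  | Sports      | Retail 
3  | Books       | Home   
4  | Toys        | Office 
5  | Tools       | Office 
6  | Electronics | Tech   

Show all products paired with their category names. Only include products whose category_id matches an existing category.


INNER JOIN keeps only products rows whose category_id matches an id in categories. Walk through each product:
  - product 1 (Phone): category_id=4 -> matches Toys
  - product 2 (Chair): category_id=NULL, no match -> dropped
  - product 3 (Monitor): category_id=2 -> matches Sports
  - product 4 (Lamp): category_id=1 -> matches Supplies
  - product 5 (Keyboard): category_id=2 -> matches Sports
  - product 6 (Desk): category_id=2 -> matches Sports
So 1 of 6 rows is dropped.

SQL:
SELECT a.name, b.name AS category
FROM products a
INNER JOIN categories b ON a.category_id = b.id

Result:
name     | category
---------+---------
Phone    | Toys    
Monitor  | Sports  
Lamp     | Supplies
Keyboard | Sports  
Desk     | Sports  


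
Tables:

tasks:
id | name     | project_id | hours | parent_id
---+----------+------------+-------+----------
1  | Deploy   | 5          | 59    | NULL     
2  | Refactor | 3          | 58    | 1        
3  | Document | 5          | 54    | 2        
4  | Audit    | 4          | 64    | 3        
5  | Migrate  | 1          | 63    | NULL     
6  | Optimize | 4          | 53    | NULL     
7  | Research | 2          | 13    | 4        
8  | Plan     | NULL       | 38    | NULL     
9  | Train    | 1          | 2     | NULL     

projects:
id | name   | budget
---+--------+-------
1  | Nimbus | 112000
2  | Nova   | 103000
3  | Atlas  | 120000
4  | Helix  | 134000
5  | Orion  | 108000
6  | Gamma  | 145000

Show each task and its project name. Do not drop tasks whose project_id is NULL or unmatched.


LEFT JOIN keeps every row from tasks (the left table); where project_id has no match in projects, the project columns become NULL. Walk through each task:
  - task 1 (Deploy): project_id=5 -> matches Orion
  - task 2 (Refactor): project_id=3 -> matches Atlas
  - task 3 (Document): project_id=5 -> matches Orion
  - task 4 (Audit): project_id=4 -> matches Helix
  - task 5 (Migrate): project_id=1 -> matches Nimbus
  - task 6 (Optimize): project_id=4 -> matches Helix
  - task 7 (Research): project_id=2 -> matches Nova
  - task 8 (Plan): project_id=NULL, no match -> kept with NULL
  - task 9 (Train): project_id=1 -> matches Nimbus
All 9 rows appear; 1 has NULL project.

SQL:
SELECT a.name, b.name AS project
FROM tasks a
LEFT JOIN projects b ON a.project_id = b.id

Result:
name     | project
---------+--------
Deploy   | Orion  
Refactor | Atlas  
Document | Orion  
Audit    | Helix  
Migrate  | Nimbus 
Optimize | Helix  
Research | Nova   
Plan     | NULL   
Train    | Nimbus 


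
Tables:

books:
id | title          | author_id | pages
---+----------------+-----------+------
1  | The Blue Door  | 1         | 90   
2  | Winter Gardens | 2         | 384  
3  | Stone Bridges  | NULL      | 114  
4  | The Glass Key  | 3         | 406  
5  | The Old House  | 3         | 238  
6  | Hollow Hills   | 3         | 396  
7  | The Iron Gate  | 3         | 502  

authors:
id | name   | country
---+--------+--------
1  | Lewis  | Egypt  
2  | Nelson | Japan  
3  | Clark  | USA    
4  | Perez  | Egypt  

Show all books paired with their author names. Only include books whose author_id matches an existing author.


INNER JOIN keeps only books rows whose author_id matches an id in authors. Walk through each book:
  - book 1 (The Blue Door): author_id=1 -> matches Lewis
  - book 2 (Winter Gardens): author_id=2 -> matches Nelson
  - book 3 (Stone Bridges): author_id=NULL, no match -> dropped
  - book 4 (The Glass Key): author_id=3 -> matches Clark
  - book 5 (The Old House): author_id=3 -> matches Clark
  - book 6 (Hollow Hills): author_id=3 -> matches Clark
  - book 7 (The Iron Gate): author_id=3 -> matches Clark
So 1 of 7 rows is dropped.

SQL:
SELECT a.title, b.name AS author
FROM books a
INNER JOIN authors b ON a.author_id = b.id

Result:
title          | author
---------------+-------
The Blue Door  | Lewis 
Winter Gardens | Nelson
The Glass Key  | Clark 
The Old House  | Clark 
Hollow Hills   | Clark 
The Iron Gate  | Clark 


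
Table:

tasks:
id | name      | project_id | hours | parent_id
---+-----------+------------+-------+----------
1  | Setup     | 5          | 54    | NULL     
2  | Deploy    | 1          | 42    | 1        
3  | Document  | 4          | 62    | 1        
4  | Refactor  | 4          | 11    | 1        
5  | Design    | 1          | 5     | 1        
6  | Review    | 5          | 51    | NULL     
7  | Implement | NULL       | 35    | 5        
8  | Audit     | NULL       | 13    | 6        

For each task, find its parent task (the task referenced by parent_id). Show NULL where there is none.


This is a self-join: tasks is joined to a second copy of itself, matching each row's parent_id to another row's id. Use LEFT JOIN so rows with parent_id=NULL are kept.
  - task 1 (Setup): parent_id=NULL -> NULL
  - task 2 (Deploy): parent_id=1 -> Setup
  - task 3 (Document): parent_id=1 -> Setup
  - task 4 (Refactor): parent_id=1 -> Setup
  - task 5 (Design): parent_id=1 -> Setup
  - task 6 (Review): parent_id=NULL -> NULL
  - task 7 (Implement): parent_id=5 -> Design
  - task 8 (Audit): parent_id=6 -> Review

SQL:
SELECT a.name AS item, b.name AS parent
FROM tasks a
LEFT JOIN tasks b ON a.parent_id = b.id

Result:
item      | parent
----------+-------
Setup     | NULL  
Deploy    | Setup 
Document  | Setup 
Refactor  | Setup 
Design    | Setup 
Review    | NULL  
Implement | Design
Audit     | Review


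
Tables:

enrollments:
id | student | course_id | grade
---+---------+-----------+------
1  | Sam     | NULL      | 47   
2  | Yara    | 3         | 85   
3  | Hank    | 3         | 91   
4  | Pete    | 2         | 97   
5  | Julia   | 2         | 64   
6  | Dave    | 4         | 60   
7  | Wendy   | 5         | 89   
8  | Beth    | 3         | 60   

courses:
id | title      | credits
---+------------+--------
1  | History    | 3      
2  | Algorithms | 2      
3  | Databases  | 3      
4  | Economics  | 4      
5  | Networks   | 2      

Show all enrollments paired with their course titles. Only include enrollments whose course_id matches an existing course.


INNER JOIN keeps only enrollments rows whose course_id matches an id in courses. Walk through each enrollment:
  - enrollment 1 (Sam): course_id=NULL, no match -> dropped
  - enrollment 2 (Yara): course_id=3 -> matches Databases
  - enrollment 3 (Hank): course_id=3 -> matches Databases
  - enrollment 4 (Pete): course_id=2 -> matches Algorithms
  - enrollment 5 (Julia): course_id=2 -> matches Algorithms
  - enrollment 6 (Dave): course_id=4 -> matches Economics
  - enrollment 7 (Wendy): course_id=5 -> matches Networks
  - enrollment 8 (Beth): course_id=3 -> matches Databases
So 1 of 8 rows is dropped.

SQL:
SELECT a.student, b.title AS course
FROM enrollments a
INNER JOIN courses b ON a.course_id = b.id

Result:
student | course    
--------+-----------
Yara    | Databases 
Hank    | Databases 
Pete    | Algorithms
Julia   | Algorithms
Dave    | Economics 
Wendy   | Networks  
Beth    | Databases 


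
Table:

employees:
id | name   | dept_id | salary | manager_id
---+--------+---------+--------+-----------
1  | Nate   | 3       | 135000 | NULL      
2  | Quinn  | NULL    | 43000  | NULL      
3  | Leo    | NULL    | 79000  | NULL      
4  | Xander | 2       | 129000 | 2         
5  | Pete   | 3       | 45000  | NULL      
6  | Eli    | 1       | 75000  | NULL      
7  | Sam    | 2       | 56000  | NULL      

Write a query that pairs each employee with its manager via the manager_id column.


This is a self-join: employees is joined to a second copy of itself, matching each row's manager_id to another row's id. Use LEFT JOIN so rows with manager_id=NULL are kept.
  - employee 1 (Nate): manager_id=NULL -> NULL
  - employee 2 (Quinn): manager_id=NULL -> NULL
  - employee 3 (Leo): manager_id=NULL -> NULL
  - employee 4 (Xander): manager_id=2 -> Quinn
  - employee 5 (Pete): manager_id=NULL -> NULL
  - employee 6 (Eli): manager_id=NULL -> NULL
  - employee 7 (Sam): manager_id=NULL -> NULL

SQL:
SELECT a.name AS item, b.name AS manager
FROM employees a
LEFT JOIN employees b ON a.manager_id = b.id

Result:
item   | manager
-------+--------
Nate   | NULL   
Quinn  | NULL   
Leo    | NULL   
Xander | Quinn  
Pete   | NULL   
Eli    | NULL   
Sam    | NULL   


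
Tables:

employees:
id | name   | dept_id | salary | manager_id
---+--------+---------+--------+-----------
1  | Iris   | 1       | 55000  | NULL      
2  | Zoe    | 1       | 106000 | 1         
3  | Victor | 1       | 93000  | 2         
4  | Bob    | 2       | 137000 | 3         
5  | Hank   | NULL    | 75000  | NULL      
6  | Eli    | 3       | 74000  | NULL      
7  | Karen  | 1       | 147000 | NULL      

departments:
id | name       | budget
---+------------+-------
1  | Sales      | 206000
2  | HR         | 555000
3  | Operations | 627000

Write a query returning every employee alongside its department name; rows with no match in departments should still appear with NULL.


LEFT JOIN keeps every row from employees (the left table); where dept_id has no match in departments, the department columns become NULL. Walk through each employee:
  - employee 1 (Iris): dept_id=1 -> matches Sales
  - employee 2 (Zoe): dept_id=1 -> matches Sales
  - employee 3 (Victor): dept_id=1 -> matches Sales
  - employee 4 (Bob): dept_id=2 -> matches HR
  - employee 5 (Hank): dept_id=NULL, no match -> kept with NULL
  - employee 6 (Eli): dept_id=3 -> matches Operations
  - employee 7 (Karen): dept_id=1 -> matches Sales
All 7 rows appear; 1 has NULL department.

SQL:
SELECT a.name, b.name AS department
FROM employees a
LEFT JOIN departments b ON a.dept_id = b.id

Result:
name   | department
-------+-----------
Iris   | Sales     
Zoe    | Sales     
Victor | Sales     
Bob    | HR        
Hank   | NULL      
Eli    | Operations
Karen  | Sales     


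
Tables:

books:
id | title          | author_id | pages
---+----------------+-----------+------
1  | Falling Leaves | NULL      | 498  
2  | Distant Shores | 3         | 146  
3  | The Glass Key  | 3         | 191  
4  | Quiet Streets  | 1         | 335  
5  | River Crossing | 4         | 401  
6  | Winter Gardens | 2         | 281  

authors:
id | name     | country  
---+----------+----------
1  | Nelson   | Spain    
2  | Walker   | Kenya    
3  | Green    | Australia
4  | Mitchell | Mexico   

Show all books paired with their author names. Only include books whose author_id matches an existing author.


INNER JOIN keeps only books rows whose author_id matches an id in authors. Walk through each book:
  - book 1 (Falling Leaves): author_id=NULL, no match -> dropped
  - book 2 (Distant Shores): author_id=3 -> matches Green
  - book 3 (The Glass Key): author_id=3 -> matches Green
  - book 4 (Quiet Streets): author_id=1 -> matches Nelson
  - book 5 (River Crossing): author_id=4 -> matches Mitchell
  - book 6 (Winter Gardens): author_id=2 -> matches Walker
So 1 of 6 rows is dropped.

SQL:
SELECT a.title, b.name AS author
FROM books a
INNER JOIN authors b ON a.author_id = b.id

Result:
title          | author  
---------------+---------
Distant Shores | Green   
The Glass Key  | Green   
Quiet Streets  | Nelson  
River Crossing | Mitchell
Winter Gardens | Walker  


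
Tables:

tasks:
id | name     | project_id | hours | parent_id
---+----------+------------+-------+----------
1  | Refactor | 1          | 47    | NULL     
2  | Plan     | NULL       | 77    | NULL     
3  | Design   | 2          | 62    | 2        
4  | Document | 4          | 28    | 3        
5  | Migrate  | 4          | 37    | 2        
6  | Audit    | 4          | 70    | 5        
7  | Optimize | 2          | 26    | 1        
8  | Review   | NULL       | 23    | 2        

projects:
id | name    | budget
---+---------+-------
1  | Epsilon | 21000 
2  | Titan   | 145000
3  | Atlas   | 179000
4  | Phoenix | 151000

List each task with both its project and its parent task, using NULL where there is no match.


Two LEFT JOINs from the same base table tasks: one to projects via project_id, one to tasks itself via parent_id. Both are LEFT so every task is preserved.
Match against projects:
  - task 1 (Refactor): project_id=1 -> matches Epsilon
  - task 2 (Plan): project_id=NULL, no match -> kept with NULL
  - task 3 (Design): project_id=2 -> matches Titan
  - task 4 (Document): project_id=4 -> matches Phoenix
  - task 5 (Migrate): project_id=4 -> matches Phoenix
  - task 6 (Audit): project_id=4 -> matches Phoenix
  - task 7 (Optimize): project_id=2 -> matches Titan
  - task 8 (Review): project_id=NULL, no match -> kept with NULL
Match against tasks (self):
  - task 1 (Refactor): parent_id=NULL -> NULL
  - task 2 (Plan): parent_id=NULL -> NULL
  - task 3 (Design): parent_id=2 -> Plan
  - task 4 (Document): parent_id=3 -> Design
  - task 5 (Migrate): parent_id=2 -> Plan
  - task 6 (Audit): parent_id=5 -> Migrate
  - task 7 (Optimize): parent_id=1 -> Refactor
  - task 8 (Review): parent_id=2 -> Plan

SQL:
SELECT a.name, b.name AS project, c.name AS parent
FROM tasks a
LEFT JOIN projects b ON a.project_id = b.id
LEFT JOIN tasks c ON a.parent_id = c.id

Result:
name     | project | parent  
---------+---------+---------
Refactor | Epsilon | NULL    
Plan     | NULL    | NULL    
Design   | Titan   | Plan    
Document | Phoenix | Design  
Migrate  | Phoenix | Plan    
Audit    | Phoenix | Migrate 
Optimize | Titan   | Refactor
Review   | NULL    | Plan    


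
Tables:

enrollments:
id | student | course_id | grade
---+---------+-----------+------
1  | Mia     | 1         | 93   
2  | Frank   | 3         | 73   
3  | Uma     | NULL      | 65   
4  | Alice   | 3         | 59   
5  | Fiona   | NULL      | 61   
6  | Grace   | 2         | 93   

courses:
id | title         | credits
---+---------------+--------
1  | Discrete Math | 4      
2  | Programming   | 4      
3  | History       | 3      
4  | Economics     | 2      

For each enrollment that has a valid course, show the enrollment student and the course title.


INNER JOIN keeps only enrollments rows whose course_id matches an id in courses. Walk through each enrollment:
  - enrollment 1 (Mia): course_id=1 -> matches Discrete Math
  - enrollment 2 (Frank): course_id=3 -> matches History
  - enrollment 3 (Uma): course_id=NULL, no match -> dropped
  - enrollment 4 (Alice): course_id=3 -> matches History
  - enrollment 5 (Fiona): course_id=NULL, no match -> dropped
  - enrollment 6 (Grace): course_id=2 -> matches Programming
So 2 of 6 rows are dropped.

SQL:
SELECT a.student, b.title AS course
FROM enrollments a
INNER JOIN courses b ON a.course_id = b.id

Result:
student | course       
--------+--------------
Mia     | Discrete Math
Frank   | History      
Alice   | History      
Grace   | Programming  


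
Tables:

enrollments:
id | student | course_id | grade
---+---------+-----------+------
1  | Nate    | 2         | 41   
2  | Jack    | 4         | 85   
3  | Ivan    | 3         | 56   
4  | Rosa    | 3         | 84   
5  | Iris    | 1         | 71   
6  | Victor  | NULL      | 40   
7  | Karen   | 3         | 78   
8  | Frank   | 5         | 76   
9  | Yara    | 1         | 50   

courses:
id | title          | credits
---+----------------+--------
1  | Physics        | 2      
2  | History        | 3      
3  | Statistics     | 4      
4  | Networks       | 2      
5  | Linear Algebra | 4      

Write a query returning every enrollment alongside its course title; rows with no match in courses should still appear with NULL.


LEFT JOIN keeps every row from enrollments (the left table); where course_id has no match in courses, the course columns become NULL. Walk through each enrollment:
  - enrollment 1 (Nate): course_id=2 -> matches History
  - enrollment 2 (Jack): course_id=4 -> matches Networks
  - enrollment 3 (Ivan): course_id=3 -> matches Statistics
  - enrollment 4 (Rosa): course_id=3 -> matches Statistics
  - enrollment 5 (Iris): course_id=1 -> matches Physics
  - enrollment 6 (Victor): course_id=NULL, no match -> kept with NULL
  - enrollment 7 (Karen): course_id=3 -> matches Statistics
  - enrollment 8 (Frank): course_id=5 -> matches Linear Algebra
  - enrollment 9 (Yara): course_id=1 -> matches Physics
All 9 rows appear; 1 has NULL course.

SQL:
SELECT a.student, b.title AS course
FROM enrollments a
LEFT JOIN courses b ON a.course_id = b.id

Result:
student | course        
--------+---------------
Nate    | History       
Jack    | Networks      
Ivan    | Statistics    
Rosa    | Statistics    
Iris    | Physics       
Victor  | NULL          
Karen   | Statistics    
Frank   | Linear Algebra
Yara    | Physics       


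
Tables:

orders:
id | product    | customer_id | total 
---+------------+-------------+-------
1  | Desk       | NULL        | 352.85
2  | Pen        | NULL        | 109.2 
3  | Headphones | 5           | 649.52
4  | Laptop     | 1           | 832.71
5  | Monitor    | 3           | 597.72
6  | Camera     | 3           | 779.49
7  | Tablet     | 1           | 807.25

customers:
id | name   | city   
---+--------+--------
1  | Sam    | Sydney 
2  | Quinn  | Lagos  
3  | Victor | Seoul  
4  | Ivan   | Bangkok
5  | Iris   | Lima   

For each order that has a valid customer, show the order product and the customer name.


INNER JOIN keeps only orders rows whose customer_id matches an id in customers. Walk through each order:
  - order 1 (Desk): customer_id=NULL, no match -> dropped
  - order 2 (Pen): customer_id=NULL, no match -> dropped
  - order 3 (Headphones): customer_id=5 -> matches Iris
  - order 4 (Laptop): customer_id=1 -> matches Sam
  - order 5 (Monitor): customer_id=3 -> matches Victor
  - order 6 (Camera): customer_id=3 -> matches Victor
  - order 7 (Tablet): customer_id=1 -> matches Sam
So 2 of 7 rows are dropped.

SQL:
SELECT a.product, b.name AS customer
FROM orders a
INNER JOIN customers b ON a.customer_id = b.id

Result:
product    | customer
-----------+---------
Headphones | Iris    
Laptop     | Sam     
Monitor    | Victor  
Camera     | Victor  
Tablet     | Sam     


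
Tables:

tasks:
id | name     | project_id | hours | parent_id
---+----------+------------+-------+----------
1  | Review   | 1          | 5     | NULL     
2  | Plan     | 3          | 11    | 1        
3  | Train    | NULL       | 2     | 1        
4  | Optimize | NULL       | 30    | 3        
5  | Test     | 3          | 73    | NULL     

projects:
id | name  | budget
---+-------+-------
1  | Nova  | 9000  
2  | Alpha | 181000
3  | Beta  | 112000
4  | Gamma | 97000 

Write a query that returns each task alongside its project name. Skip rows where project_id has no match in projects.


INNER JOIN keeps only tasks rows whose project_id matches an id in projects. Walk through each task:
  - task 1 (Review): project_id=1 -> matches Nova
  - task 2 (Plan): project_id=3 -> matches Beta
  - task 3 (Train): project_id=NULL, no match -> dropped
  - task 4 (Optimize): project_id=NULL, no match -> dropped
  - task 5 (Test): project_id=3 -> matches Beta
So 2 of 5 rows are dropped.

SQL:
SELECT a.name, b.name AS project
FROM tasks a
INNER JOIN projects b ON a.project_id = b.id

Result:
name   | project
-------+--------
Review | Nova   
Plan   | Beta   
Test   | Beta   


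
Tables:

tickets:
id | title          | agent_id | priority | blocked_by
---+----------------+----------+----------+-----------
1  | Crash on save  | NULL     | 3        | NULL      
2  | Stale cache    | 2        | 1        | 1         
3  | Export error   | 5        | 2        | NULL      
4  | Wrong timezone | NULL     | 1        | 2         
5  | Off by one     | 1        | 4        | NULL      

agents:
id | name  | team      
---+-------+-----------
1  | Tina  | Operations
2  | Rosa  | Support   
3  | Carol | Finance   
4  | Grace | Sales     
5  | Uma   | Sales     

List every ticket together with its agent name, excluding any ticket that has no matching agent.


INNER JOIN keeps only tickets rows whose agent_id matches an id in agents. Walk through each ticket:
  - ticket 1 (Crash on save): agent_id=NULL, no match -> dropped
  - ticket 2 (Stale cache): agent_id=2 -> matches Rosa
  - ticket 3 (Export error): agent_id=5 -> matches Uma
  - ticket 4 (Wrong timezone): agent_id=NULL, no match -> dropped
  - ticket 5 (Off by one): agent_id=1 -> matches Tina
So 2 of 5 rows are dropped.

SQL:
SELECT a.title, b.name AS agent
FROM tickets a
INNER JOIN agents b ON a.agent_id = b.id

Result:
title        | agent
-------------+------
Stale cache  | Rosa 
Export error | Uma  
Off by one   | Tina 


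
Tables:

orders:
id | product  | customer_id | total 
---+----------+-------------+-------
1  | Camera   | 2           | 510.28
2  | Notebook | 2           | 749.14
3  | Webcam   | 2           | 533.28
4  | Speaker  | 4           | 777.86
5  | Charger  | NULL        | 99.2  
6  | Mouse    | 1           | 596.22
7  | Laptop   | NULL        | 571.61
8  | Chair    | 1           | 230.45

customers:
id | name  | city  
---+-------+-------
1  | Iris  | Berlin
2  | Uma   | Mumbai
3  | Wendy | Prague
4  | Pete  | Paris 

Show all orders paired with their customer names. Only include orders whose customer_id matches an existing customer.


INNER JOIN keeps only orders rows whose customer_id matches an id in customers. Walk through each order:
  - order 1 (Camera): customer_id=2 -> matches Uma
  - order 2 (Notebook): customer_id=2 -> matches Uma
  - order 3 (Webcam): customer_id=2 -> matches Uma
  - order 4 (Speaker): customer_id=4 -> matches Pete
  - order 5 (Charger): customer_id=NULL, no match -> dropped
  - order 6 (Mouse): customer_id=1 -> matches Iris
  - order 7 (Laptop): customer_id=NULL, no match -> dropped
  - order 8 (Chair): customer_id=1 -> matches Iris
So 2 of 8 rows are dropped.

SQL:
SELECT a.product, b.name AS customer
FROM orders a
INNER JOIN customers b ON a.customer_id = b.id

Result:
product  | customer
---------+---------
Camera   | Uma     
Notebook | Uma     
Webcam   | Uma     
Speaker  | Pete    
Mouse    | Iris    
Chair    | Iris    


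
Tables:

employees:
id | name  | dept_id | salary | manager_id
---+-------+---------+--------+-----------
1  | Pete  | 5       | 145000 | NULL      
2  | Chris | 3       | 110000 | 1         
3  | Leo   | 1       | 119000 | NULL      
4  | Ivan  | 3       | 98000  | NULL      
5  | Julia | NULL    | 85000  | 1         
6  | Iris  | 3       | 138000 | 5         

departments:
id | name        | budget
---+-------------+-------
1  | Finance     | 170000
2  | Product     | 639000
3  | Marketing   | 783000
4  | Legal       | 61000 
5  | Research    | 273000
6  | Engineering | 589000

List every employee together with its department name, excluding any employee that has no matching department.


INNER JOIN keeps only employees rows whose dept_id matches an id in departments. Walk through each employee:
  - employee 1 (Pete): dept_id=5 -> matches Research
  - employee 2 (Chris): dept_id=3 -> matches Marketing
  - employee 3 (Leo): dept_id=1 -> matches Finance
  - employee 4 (Ivan): dept_id=3 -> matches Marketing
  - employee 5 (Julia): dept_id=NULL, no match -> dropped
  - employee 6 (Iris): dept_id=3 -> matches Marketing
So 1 of 6 rows is dropped.

SQL:
SELECT a.name, b.name AS department
FROM employees a
INNER JOIN departments b ON a.dept_id = b.id

Result:
name  | department
------+-----------
Pete  | Research  
Chris | Marketing 
Leo   | Finance   
Ivan  | Marketing 
Iris  | Marketing 


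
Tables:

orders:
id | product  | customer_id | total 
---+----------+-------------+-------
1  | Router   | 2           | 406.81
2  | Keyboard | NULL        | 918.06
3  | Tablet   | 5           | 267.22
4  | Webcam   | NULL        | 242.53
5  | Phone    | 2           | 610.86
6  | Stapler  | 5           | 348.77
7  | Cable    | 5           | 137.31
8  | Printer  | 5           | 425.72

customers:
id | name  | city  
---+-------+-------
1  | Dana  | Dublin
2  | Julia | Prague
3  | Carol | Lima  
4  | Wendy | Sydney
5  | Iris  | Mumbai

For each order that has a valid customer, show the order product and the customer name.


INNER JOIN keeps only orders rows whose customer_id matches an id in customers. Walk through each order:
  - order 1 (Router): customer_id=2 -> matches Julia
  - order 2 (Keyboard): customer_id=NULL, no match -> dropped
  - order 3 (Tablet): customer_id=5 -> matches Iris
  - order 4 (Webcam): customer_id=NULL, no match -> dropped
  - order 5 (Phone): customer_id=2 -> matches Julia
  - order 6 (Stapler): customer_id=5 -> matches Iris
  - order 7 (Cable): customer_id=5 -> matches Iris
  - order 8 (Printer): customer_id=5 -> matches Iris
So 2 of 8 rows are dropped.

SQL:
SELECT a.product, b.name AS customer
FROM orders a
INNER JOIN customers b ON a.customer_id = b.id

Result:
product | customer
--------+---------
Router  | Julia   
Tablet  | Iris    
Phone   | Julia   
Stapler | Iris    
Cable   | Iris    
Printer | Iris    


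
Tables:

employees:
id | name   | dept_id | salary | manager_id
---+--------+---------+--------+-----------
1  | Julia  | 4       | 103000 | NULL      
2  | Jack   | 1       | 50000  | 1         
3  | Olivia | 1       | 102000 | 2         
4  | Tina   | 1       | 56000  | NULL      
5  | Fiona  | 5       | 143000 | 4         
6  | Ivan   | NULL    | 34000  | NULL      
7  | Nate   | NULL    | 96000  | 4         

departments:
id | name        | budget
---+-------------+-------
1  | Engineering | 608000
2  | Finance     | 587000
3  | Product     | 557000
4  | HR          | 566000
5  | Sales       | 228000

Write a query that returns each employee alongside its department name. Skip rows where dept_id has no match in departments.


INNER JOIN keeps only employees rows whose dept_id matches an id in departments. Walk through each employee:
  - employee 1 (Julia): dept_id=4 -> matches HR
  - employee 2 (Jack): dept_id=1 -> matches Engineering
  - employee 3 (Olivia): dept_id=1 -> matches Engineering
  - employee 4 (Tina): dept_id=1 -> matches Engineering
  - employee 5 (Fiona): dept_id=5 -> matches Sales
  - employee 6 (Ivan): dept_id=NULL, no match -> dropped
  - employee 7 (Nate): dept_id=NULL, no match -> dropped
So 2 of 7 rows are dropped.

SQL:
SELECT a.name, b.name AS department
FROM employees a
INNER JOIN departments b ON a.dept_id = b.id

Result:
name   | department 
-------+------------
Julia  | HR         
Jack   | Engineering
Olivia | Engineering
Tina   | Engineering
Fiona  | Sales      


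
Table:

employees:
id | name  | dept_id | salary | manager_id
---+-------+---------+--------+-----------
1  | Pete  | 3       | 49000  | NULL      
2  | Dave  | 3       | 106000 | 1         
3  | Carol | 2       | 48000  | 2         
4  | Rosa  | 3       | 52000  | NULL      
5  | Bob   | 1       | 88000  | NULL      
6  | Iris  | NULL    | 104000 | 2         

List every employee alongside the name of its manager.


This is a self-join: employees is joined to a second copy of itself, matching each row's manager_id to another row's id. Use LEFT JOIN so rows with manager_id=NULL are kept.
  - employee 1 (Pete): manager_id=NULL -> NULL
  - employee 2 (Dave): manager_id=1 -> Pete
  - employee 3 (Carol): manager_id=2 -> Dave
  - employee 4 (Rosa): manager_id=NULL -> NULL
  - employee 5 (Bob): manager_id=NULL -> NULL
  - employee 6 (Iris): manager_id=2 -> Dave

SQL:
SELECT a.name AS item, b.name AS manager
FROM employees a
LEFT JOIN employees b ON a.manager_id = b.id

Result:
item  | manager
------+--------
Pete  | NULL   
Dave  | Pete   
Carol | Dave   
Rosa  | NULL   
Bob   | NULL   
Iris  | Dave   
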